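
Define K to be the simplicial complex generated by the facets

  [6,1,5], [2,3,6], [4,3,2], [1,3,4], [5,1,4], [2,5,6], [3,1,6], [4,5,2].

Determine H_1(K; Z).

We work with the vertex ordering 1 < 2 < 3 < 4 < 5 < 6. The simplices of K, each written with vertices in increasing order, are:

  0-simplices (6): [1], [2], [3], [4], [5], [6]
  1-simplices (12): [1,3], [1,4], [1,5], [1,6], [2,3], [2,4], [2,5], [2,6], [3,4], [3,6], [4,5], [5,6]
  2-simplices (8): [1,3,4], [1,3,6], [1,4,5], [1,5,6], [2,3,4], [2,3,6], [2,4,5], [2,5,6]

so the chain groups are C_0 ≅ Z^6, C_1 ≅ Z^12, C_2 ≅ Z^8.

Boundary ∂_1: C_1 → C_0 sends each edge [p,q] (with p < q) to q − p.
The resulting 6×12 matrix has rank 5, and its Smith normal form has invariant factors (1,1,1,1,1).

Boundary ∂_2: C_2 → C_1 maps a triangle to the signed sum of its edges. For instance
  ∂[1,5,6] = [5,6] − [1,6] + [1,5],
  ∂[2,3,4] = [3,4] − [2,4] + [2,3].
This gives a 12×8 integer matrix of rank 7; reducing to Smith normal form yields diagonal entries (1,1,1,1,1,1,1).

Computing H_k = (kernel of ∂_k) / (image of ∂_{k+1}):

  H_1: rank ker ∂_1 − rank ∂_2 = (12 − 5) − 7 = 0, and the invariant factors of ∂_2 are all 1, so H_1 ≅ 0.

H_1 = 0.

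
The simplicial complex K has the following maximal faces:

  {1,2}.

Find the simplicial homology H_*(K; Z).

We work with the vertex ordering 1 < 2. The simplices of K, each written with vertices in increasing order, are:

  0-simplices (2): [1], [2]
  1-simplices (1): [1,2]

so the chain groups are C_0 ≅ Z^2, C_1 ≅ Z^1.

Boundary ∂_1: C_1 → C_0 sends each edge [p,q] (with p < q) to q − p.
This gives a 2×1 integer matrix of rank 1; reducing to Smith normal form yields diagonal entries (1).

Computing H_k = (kernel of ∂_k) / (image of ∂_{k+1}):

  H_0: rank C_0 − rank ∂_1 = 2 − 1 = 1, and the invariant factors of ∂_1 are all 1, so H_0 = Z.
  H_1: rank ker ∂_1 − rank ∂_2 = (1 − 1) − 0 = 0, and there is no ∂_2, so H_1 = 0.

(K is a triangulation of the 1-simplex.)

H_0 = Z,  H_1 = 0.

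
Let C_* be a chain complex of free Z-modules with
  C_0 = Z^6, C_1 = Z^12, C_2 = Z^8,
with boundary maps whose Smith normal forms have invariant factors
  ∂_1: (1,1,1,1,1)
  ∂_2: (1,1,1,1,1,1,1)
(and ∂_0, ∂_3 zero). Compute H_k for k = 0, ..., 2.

H_0 ≅ Z,  H_1 = 0,  H_2 ≅ Z.

H_0: b_0 = 6 − 0 − 5 = 1; torsion from ∂_1 factors > 1: none. So H_0 ≅ Z.
H_1: b_1 = 12 − 5 − 7 = 0; torsion from ∂_2 factors > 1: none. So H_1 ≅ 0.
H_2: b_2 = 8 − 7 − 0 = 1; torsion from ∂_3 factors > 1: none. So H_2 ≅ Z.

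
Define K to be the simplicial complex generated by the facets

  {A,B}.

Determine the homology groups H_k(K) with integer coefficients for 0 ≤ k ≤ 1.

H_0 = Z,  H_1 = 0.

Take the total order A < B on the vertex set. Then K (dimension 1) consists of the simplices:

  0-simplices (2): A, B
  1-simplices (1): AB

giving chain groups C_0 ≅ Z^2, C_1 ≅ Z^1.

The boundary map ∂_1: C_1 → C_0 maps an edge to its endpoints' difference, ∂[p,q] = q − p.
As a 2×1 matrix over Z this has rank 1, with invariant factors (1).

From H_k ≅ ker(∂_k) / im(∂_{k+1}) we obtain:

  H_0: rank C_0 − rank ∂_1 = 2 − 1 = 1, and the invariant factors of ∂_1 are all 1, so H_0 ≅ Z.
  H_1: rank ker ∂_1 − rank ∂_2 = (1 − 1) − 0 = 0, and there is no ∂_2, so H_1 ≅ 0.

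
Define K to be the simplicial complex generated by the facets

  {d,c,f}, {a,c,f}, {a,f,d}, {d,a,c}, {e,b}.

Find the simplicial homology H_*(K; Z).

H_0 ≅ Z^2,  H_1 = 0,  H_2 ≅ Z.

Take the total order a < b < c < d < e < f on the vertex set. Then K (dimension 2) consists of the simplices:

  0-simplices (6): a, b, c, d, e, f
  1-simplices (7): ac, ad, af, be, cd, cf, df
  2-simplices (4): acd, acf, adf, cdf

so the chain groups are C_0 ≅ Z^6, C_1 ≅ Z^7, C_2 ≅ Z^4.

Boundary ∂_1: C_1 → C_0 maps an edge to its endpoints' difference, ∂[p,q] = q − p.
This gives a 6×7 integer matrix of rank 4; reducing to Smith normal form yields diagonal entries (1,1,1,1).

Boundary ∂_2: C_2 → C_1 sends each 2-simplex [p,q,r] to [q,r] − [p,r] + [p,q]. For instance
  ∂acd = cd − ad + ac,
  ∂adf = df − af + ad.
The resulting 7×4 matrix has rank 3, and its Smith normal form has invariant factors (1,1,1).

Reading off H_k = ker ∂_k / im ∂_{k+1}:

  H_0: rank C_0 − rank ∂_1 = 6 − 4 = 2, and the invariant factors of ∂_1 are all 1, so H_0 ≅ Z^2.
  H_1: rank ker ∂_1 − rank ∂_2 = (7 − 4) − 3 = 0, and the invariant factors of ∂_2 are all 1, so H_1 ≅ 0.
  H_2: rank ker ∂_2 − rank ∂_3 = (4 − 3) − 0 = 1, and there is no ∂_3, so H_2 ≅ Z.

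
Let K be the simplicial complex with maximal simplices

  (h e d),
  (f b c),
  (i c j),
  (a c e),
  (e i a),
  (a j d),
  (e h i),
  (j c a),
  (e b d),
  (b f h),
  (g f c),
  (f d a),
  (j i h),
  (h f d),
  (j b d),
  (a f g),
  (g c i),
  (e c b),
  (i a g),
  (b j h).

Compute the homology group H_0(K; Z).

K has 10 vertices, 30 edges, 20 triangles.
rank ∂_0 = 0, rank ∂_1 = 9 ⇒ b_0 = 10 − 0 − 9 = 1; all invariant factors of ∂_1 are 1 so no torsion. So H_0 ≅ Z.

H_0 ≅ Z.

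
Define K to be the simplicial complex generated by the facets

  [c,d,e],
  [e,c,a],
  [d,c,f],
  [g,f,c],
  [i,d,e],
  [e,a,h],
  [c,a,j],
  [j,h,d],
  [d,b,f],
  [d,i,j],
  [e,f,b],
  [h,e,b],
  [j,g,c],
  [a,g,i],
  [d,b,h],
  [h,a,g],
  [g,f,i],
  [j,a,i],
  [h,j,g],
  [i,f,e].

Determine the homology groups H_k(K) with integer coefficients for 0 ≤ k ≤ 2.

H_0 ≅ Z,  H_1 ≅ Z ⊕ Z/2,  H_2 = 0.

We work with the vertex ordering a < b < c < d < e < f < g < h < i < j. The simplices of K, each written with vertices in increasing order, are:

  0-simplices (10): a, b, c, d, e, f, g, h, i, j
  1-simplices (30): ac, ae, ag, ah, ai, aj, bd, be, bf, bh, cd, ce, cf, cg, cj, de, df, dh, di, dj, ef, eh, ei, fg, fi, gh, gi, gj, hj, ij
  2-simplices (20): ace, acj, aeh, agh, agi, aij, bdf, bdh, bef, beh, cde, cdf, cfg, cgj, dei, dhj, dij, efi, fgi, ghj

so the chain groups are C_0 ≅ Z^10, C_1 ≅ Z^30, C_2 ≅ Z^20.

The boundary map ∂_1: C_1 → C_0 sends each edge [p,q] (with p < q) to q − p.
The resulting 10×30 matrix has rank 9, and its Smith normal form has invariant factors (1,1,1,1,1,1,1,1,1).

The boundary map ∂_2: C_2 → C_1 sends each 2-simplex [p,q,r] to [q,r] − [p,r] + [p,q]. For instance
  ∂bdf = df − bf + bd,
  ∂bdh = dh − bh + bd.
As a 30×20 matrix over Z this has rank 20, with invariant factors (1,1,1,1,1,1,1,1,1,1,1,1,1,1,1,1,1,1,1,2).

From H_k ≅ ker(∂_k) / im(∂_{k+1}) we obtain:

  H_0: rank C_0 − rank ∂_1 = 10 − 9 = 1, and the invariant factors of ∂_1 are all 1, so H_0 = Z.
  H_1: rank ker ∂_1 − rank ∂_2 = (30 − 9) − 20 = 1, and ∂_2 has invariant factor 2 > 1, so H_1 = Z ⊕ Z/2.
  H_2: rank ker ∂_2 − rank ∂_3 = (20 − 20) − 0 = 0, and there is no ∂_3, so H_2 = 0.

As a check, the Euler characteristic is 10 − 30 + 20 = 0, which agrees with 1 − 1 + 0 = 0.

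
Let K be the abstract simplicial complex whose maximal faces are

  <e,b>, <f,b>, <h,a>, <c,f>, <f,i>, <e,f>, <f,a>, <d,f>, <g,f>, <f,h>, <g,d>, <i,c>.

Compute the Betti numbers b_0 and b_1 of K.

Fix the vertex order a < b < c < d < e < f < g < h < i and write every simplex with vertices in increasing order. Then dim K = 1 and the simplices of K are:

  0-simplices (9): a, b, c, d, e, f, g, h, i
  1-simplices (12): af, ah, be, bf, cf, ci, df, dg, ef, fg, fh, fi

so the chain groups are C_0 ≅ Z^9, C_1 ≅ Z^12.

The boundary map ∂_1: C_1 → C_0 maps an edge to its endpoints' difference, ∂[p,q] = q − p. For instance
  ∂fg = g − f.
This gives a 9×12 integer matrix of rank 8; reducing to Smith normal form yields diagonal entries (1,1,1,1,1,1,1,1).

Now H_k = ker ∂_k / im ∂_{k+1}, so:

  H_0: rank C_0 − rank ∂_1 = 9 − 8 = 1, and the invariant factors of ∂_1 are all 1, so H_0 = Z.
  H_1: rank ker ∂_1 − rank ∂_2 = (12 − 8) − 0 = 4, and there is no ∂_2, so H_1 = Z^4.

(K is a triangulation of a wedge of 4 circles.)

Hence the Betti numbers are b_0 = 1, b_1 = 4.

b_0 = 1, b_1 = 4.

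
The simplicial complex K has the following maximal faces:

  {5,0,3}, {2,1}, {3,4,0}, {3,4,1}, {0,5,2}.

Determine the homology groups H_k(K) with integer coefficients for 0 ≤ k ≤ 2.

Order the vertices as 0 < 1 < 2 < 3 < 4 < 5. Listing each simplex with vertices in this order, K has dimension 2 with simplices:

  0-simplices (6): [0], [1], [2], [3], [4], [5]
  1-simplices (10): [0,2], [0,3], [0,4], [0,5], [1,2], [1,3], [1,4], [2,5], [3,4], [3,5]
  2-simplices (4): [0,2,5], [0,3,4], [0,3,5], [1,3,4]

Hence C_0 ≅ Z^6, C_1 ≅ Z^10, C_2 ≅ Z^4.

∂_1: C_1 → C_0 sends each edge [p,q] (with p < q) to q − p. For instance
  ∂[0,3] = [3] − [0].
The 6×10 boundary matrix has rank 5 and Smith normal form diag(1,1,1,1,1).

The boundary map ∂_2: C_2 → C_1 acts by ∂[p,q,r] = [q,r] − [p,r] + [p,q]. For instance
  ∂[0,2,5] = [2,5] − [0,5] + [0,2],
  ∂[0,3,5] = [3,5] − [0,5] + [0,3].
The resulting 10×4 matrix has rank 4, and its Smith normal form has invariant factors (1,1,1,1).

From H_k ≅ ker(∂_k) / im(∂_{k+1}) we obtain:

  H_0: rank C_0 − rank ∂_1 = 6 − 5 = 1, and the invariant factors of ∂_1 are all 1, so H_0 ≅ Z.
  H_1: rank ker ∂_1 − rank ∂_2 = (10 − 5) − 4 = 1, and the invariant factors of ∂_2 are all 1, so H_1 ≅ Z.
  H_2: rank ker ∂_2 − rank ∂_3 = (4 − 4) − 0 = 0, and there is no ∂_3, so H_2 ≅ 0.

H_0 = Z,  H_1 = Z,  H_2 = 0.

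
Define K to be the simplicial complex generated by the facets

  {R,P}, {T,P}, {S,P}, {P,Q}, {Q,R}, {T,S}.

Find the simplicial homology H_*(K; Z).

H_0 ≅ Z,  H_1 ≅ Z^2.

We work with the vertex ordering P < Q < R < S < T. The simplices of K, each written with vertices in increasing order, are:

  0-simplices (5): P, Q, R, S, T
  1-simplices (6): PQ, PR, PS, PT, QR, ST

so the chain groups are C_0 ≅ Z^5, C_1 ≅ Z^6.

∂_1: C_1 → C_0 sends each edge [p,q] (with p < q) to q − p.
The 5×6 boundary matrix has rank 4 and Smith normal form diag(1,1,1,1).

Reading off H_k = ker ∂_k / im ∂_{k+1}:

  H_0: rank C_0 − rank ∂_1 = 5 − 4 = 1, and the invariant factors of ∂_1 are all 1, so H_0 = Z.
  H_1: rank ker ∂_1 − rank ∂_2 = (6 − 4) − 0 = 2, and there is no ∂_2, so H_1 = Z^2.

As a check, the Euler characteristic is 5 − 6 = -1, which agrees with 1 − 2 = -1.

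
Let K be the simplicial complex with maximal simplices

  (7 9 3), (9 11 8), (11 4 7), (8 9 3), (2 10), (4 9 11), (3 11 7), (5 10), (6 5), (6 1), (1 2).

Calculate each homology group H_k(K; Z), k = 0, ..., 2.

H_0 ≅ Z^2,  H_1 ≅ Z^2,  H_2 = 0.

Fix the vertex order 1 < 2 < 3 < 4 < 5 < 6 < 7 < 8 < 9 < 10 < 11 and write every simplex with vertices in increasing order. Then dim K = 2 and the simplices of K are:

  0-simplices (11): [1], [2], [3], [4], [5], [6], [7], [8], [9], [10], [11]
  1-simplices (17): [1,2], [1,6], [2,10], [3,7], [3,8], [3,9], [3,11], [4,7], [4,9], [4,11], [5,6], [5,10], [7,9], [7,11], [8,9], [8,11], [9,11]
  2-simplices (6): [3,7,9], [3,7,11], [3,8,9], [4,7,11], [4,9,11], [8,9,11]

giving chain groups C_0 ≅ Z^11, C_1 ≅ Z^17, C_2 ≅ Z^6.

The boundary map ∂_1: C_1 → C_0 sends each edge [p,q] (with p < q) to q − p.
As a 11×17 matrix over Z this has rank 9, with invariant factors (1,1,1,1,1,1,1,1,1).

The boundary map ∂_2: C_2 → C_1 sends each 2-simplex [p,q,r] to [q,r] − [p,r] + [p,q]. For instance
  ∂[8,9,11] = [9,11] − [8,11] + [8,9],
  ∂[4,7,11] = [7,11] − [4,11] + [4,7].
As a 17×6 matrix over Z this has rank 6, with invariant factors (1,1,1,1,1,1).

From H_k ≅ ker(∂_k) / im(∂_{k+1}) we obtain:

  H_0: rank C_0 − rank ∂_1 = 11 − 9 = 2, and the invariant factors of ∂_1 are all 1, so H_0 ≅ Z^2.
  H_1: rank ker ∂_1 − rank ∂_2 = (17 − 9) − 6 = 2, and the invariant factors of ∂_2 are all 1, so H_1 ≅ Z^2.
  H_2: rank ker ∂_2 − rank ∂_3 = (6 − 6) − 0 = 0, and there is no ∂_3, so H_2 ≅ 0.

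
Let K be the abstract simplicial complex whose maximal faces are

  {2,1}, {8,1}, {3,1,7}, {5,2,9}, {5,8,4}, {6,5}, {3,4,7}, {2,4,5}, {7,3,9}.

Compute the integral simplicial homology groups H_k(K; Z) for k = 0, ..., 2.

We work with the vertex ordering 1 < 2 < 3 < 4 < 5 < 6 < 7 < 8 < 9. The simplices of K, each written with vertices in increasing order, are:

  0-simplices (9): [1], [2], [3], [4], [5], [6], [7], [8], [9]
  1-simplices (17): [1,2], [1,3], [1,7], [1,8], [2,4], [2,5], [2,9], [3,4], [3,7], [3,9], [4,5], [4,7], [4,8], [5,6], [5,8], [5,9], [7,9]
  2-simplices (6): [1,3,7], [2,4,5], [2,5,9], [3,4,7], [3,7,9], [4,5,8]

so the chain groups are C_0 ≅ Z^9, C_1 ≅ Z^17, C_2 ≅ Z^6.

The boundary map ∂_1: C_1 → C_0 sends each edge [p,q] (with p < q) to q − p.
This gives a 9×17 integer matrix of rank 8; reducing to Smith normal form yields diagonal entries (1,1,1,1,1,1,1,1).

The boundary map ∂_2: C_2 → C_1 sends each 2-simplex [p,q,r] to [q,r] − [p,r] + [p,q]. For instance
  ∂[1,3,7] = [3,7] − [1,7] + [1,3],
  ∂[2,4,5] = [4,5] − [2,5] + [2,4].
As a 17×6 matrix over Z this has rank 6, with invariant factors (1,1,1,1,1,1).

Now H_k = ker ∂_k / im ∂_{k+1}, so:

  H_0: rank C_0 − rank ∂_1 = 9 − 8 = 1, and the invariant factors of ∂_1 are all 1, so H_0 = Z.
  H_1: rank ker ∂_1 − rank ∂_2 = (17 − 8) − 6 = 3, and the invariant factors of ∂_2 are all 1, so H_1 = Z^3.
  H_2: rank ker ∂_2 − rank ∂_3 = (6 − 6) − 0 = 0, and there is no ∂_3, so H_2 = 0.

As a check, the Euler characteristic is 9 − 17 + 6 = -2, which agrees with 1 − 3 + 0 = -2.

H_0 = Z,  H_1 = Z^3,  H_2 = 0.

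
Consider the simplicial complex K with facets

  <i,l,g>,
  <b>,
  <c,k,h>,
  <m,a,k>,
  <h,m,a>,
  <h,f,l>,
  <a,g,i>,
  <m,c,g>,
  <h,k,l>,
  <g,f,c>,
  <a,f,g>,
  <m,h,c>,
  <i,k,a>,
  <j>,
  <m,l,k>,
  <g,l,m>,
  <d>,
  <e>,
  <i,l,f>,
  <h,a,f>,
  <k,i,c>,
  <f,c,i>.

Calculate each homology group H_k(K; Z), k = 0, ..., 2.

Order the vertices as a < b < c < d < e < f < g < h < i < j < k < l < m. Listing each simplex with vertices in this order, K has dimension 2 with simplices:

  0-simplices (13): a, b, c, d, e, f, g, h, i, j, k, l, m
  1-simplices (27): af, ag, ah, ai, ak, am, cf, cg, ch, ci, ck, cm, fg, fh, fi, fl, gi, gl, gm, hk, hl, hm, ik, il, kl, km, lm
  2-simplices (18): afg, afh, agi, ahm, aik, akm, cfg, cfi, cgm, chk, chm, cik, fhl, fil, gil, glm, hkl, klm

giving chain groups C_0 ≅ Z^13, C_1 ≅ Z^27, C_2 ≅ Z^18.

∂_1: C_1 → C_0 is given by ∂[p,q] = [q] − [p]. For instance
  ∂af = f − a.
The 13×27 boundary matrix has rank 8 and Smith normal form diag(1,1,1,1,1,1,1,1).

Boundary ∂_2: C_2 → C_1 acts by ∂[p,q,r] = [q,r] − [p,r] + [p,q]. For instance
  ∂cik = ik − ck + ci,
  ∂afg = fg − ag + af.
The resulting 27×18 matrix has rank 18, and its Smith normal form has invariant factors (1,1,1,1,1,1,1,1,1,1,1,1,1,1,1,1,1,2).

Computing H_k = (kernel of ∂_k) / (image of ∂_{k+1}):

  H_0: rank C_0 − rank ∂_1 = 13 − 8 = 5, and the invariant factors of ∂_1 are all 1, so H_0 = Z^5.
  H_1: rank ker ∂_1 − rank ∂_2 = (27 − 8) − 18 = 1, and ∂_2 has invariant factor 2 > 1, so H_1 = Z ⊕ Z/2Z.
  H_2: rank ker ∂_2 − rank ∂_3 = (18 − 18) − 0 = 0, and there is no ∂_3, so H_2 = 0.

(K is a triangulation of the disjoint union of a set of 4 points and the Klein bottle.)

H_0 = Z^5,  H_1 = Z ⊕ Z/2Z,  H_2 = 0.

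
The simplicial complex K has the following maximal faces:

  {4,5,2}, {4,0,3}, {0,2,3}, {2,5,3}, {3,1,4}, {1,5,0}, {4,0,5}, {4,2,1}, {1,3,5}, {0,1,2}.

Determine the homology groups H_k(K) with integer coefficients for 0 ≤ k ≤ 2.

H_0 = Z,  H_1 = Z/2Z,  H_2 = 0.

Order the vertices as 0 < 1 < 2 < 3 < 4 < 5. Listing each simplex with vertices in this order, K has dimension 2 with simplices:

  0-simplices (6): [0], [1], [2], [3], [4], [5]
  1-simplices (15): [0,1], [0,2], [0,3], [0,4], [0,5], [1,2], [1,3], [1,4], [1,5], [2,3], [2,4], [2,5], [3,4], [3,5], [4,5]
  2-simplices (10): [0,1,2], [0,1,5], [0,2,3], [0,3,4], [0,4,5], [1,2,4], [1,3,4], [1,3,5], [2,3,5], [2,4,5]

Hence C_0 ≅ Z^6, C_1 ≅ Z^15, C_2 ≅ Z^10.

Boundary ∂_1: C_1 → C_0 maps an edge to its endpoints' difference, ∂[p,q] = q − p.
The resulting 6×15 matrix has rank 5, and its Smith normal form has invariant factors (1,1,1,1,1).

The boundary map ∂_2: C_2 → C_1 acts by ∂[p,q,r] = [q,r] − [p,r] + [p,q]. For instance
  ∂[1,3,4] = [3,4] − [1,4] + [1,3],
  ∂[0,1,2] = [1,2] − [0,2] + [0,1].
The resulting 15×10 matrix has rank 10, and its Smith normal form has invariant factors (1,1,1,1,1,1,1,1,1,2).

From H_k ≅ ker(∂_k) / im(∂_{k+1}) we obtain:

  H_0: rank C_0 − rank ∂_1 = 6 − 5 = 1, and the invariant factors of ∂_1 are all 1, so H_0 = Z.
  H_1: rank ker ∂_1 − rank ∂_2 = (15 − 5) − 10 = 0, and ∂_2 has invariant factor 2 > 1, so H_1 = Z/2Z.
  H_2: rank ker ∂_2 − rank ∂_3 = (10 − 10) − 0 = 0, and there is no ∂_3, so H_2 = 0.

(K is a triangulation of the real projective plane RP^2.)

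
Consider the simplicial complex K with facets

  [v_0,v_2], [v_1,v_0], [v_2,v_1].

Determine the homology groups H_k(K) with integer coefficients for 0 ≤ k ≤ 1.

H_0 ≅ Z,  H_1 ≅ Z.

Take the total order v_0 < v_1 < v_2 on the vertex set. Then K (dimension 1) consists of the simplices:

  0-simplices (3): [v_0], [v_1], [v_2]
  1-simplices (3): [v_0,v_1], [v_0,v_2], [v_1,v_2]

Hence C_0 ≅ Z^3, C_1 ≅ Z^3.

The boundary map ∂_1: C_1 → C_0 sends each edge [p,q] (with p < q) to q − p. For instance
  ∂[v_1,v_2] = [v_2] − [v_1].
The 3×3 boundary matrix has rank 2 and Smith normal form diag(1,1).

Now H_k = ker ∂_k / im ∂_{k+1}, so:

  H_0: rank C_0 − rank ∂_1 = 3 − 2 = 1, and the invariant factors of ∂_1 are all 1, so H_0 ≅ Z.
  H_1: rank ker ∂_1 − rank ∂_2 = (3 − 2) − 0 = 1, and there is no ∂_2, so H_1 ≅ Z.

(K is a triangulation of the circle S^1.)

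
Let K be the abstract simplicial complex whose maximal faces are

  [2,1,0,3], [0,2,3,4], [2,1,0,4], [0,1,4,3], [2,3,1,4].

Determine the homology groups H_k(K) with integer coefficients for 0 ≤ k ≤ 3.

H_0 ≅ Z,  H_1 = 0,  H_2 = 0,  H_3 ≅ Z.

Fix the vertex order 0 < 1 < 2 < 3 < 4 and write every simplex with vertices in increasing order. Then dim K = 3 and the simplices of K are:

  0-simplices (5): [0], [1], [2], [3], [4]
  1-simplices (10): [0,1], [0,2], [0,3], [0,4], [1,2], [1,3], [1,4], [2,3], [2,4], [3,4]
  2-simplices (10): [0,1,2], [0,1,3], [0,1,4], [0,2,3], [0,2,4], [0,3,4], [1,2,3], [1,2,4], [1,3,4], [2,3,4]
  3-simplices (5): [0,1,2,3], [0,1,2,4], [0,1,3,4], [0,2,3,4], [1,2,3,4]

Hence C_0 ≅ Z^5, C_1 ≅ Z^10, C_2 ≅ Z^10, C_3 ≅ Z^5.

∂_1: C_1 → C_0 maps an edge to its endpoints' difference, ∂[p,q] = q − p.
This gives a 5×10 integer matrix of rank 4; reducing to Smith normal form yields diagonal entries (1,1,1,1).

∂_2: C_2 → C_1 maps a triangle to the signed sum of its edges. For instance
  ∂[0,1,2] = [1,2] − [0,2] + [0,1],
  ∂[1,3,4] = [3,4] − [1,4] + [1,3].
As a 10×10 matrix over Z this has rank 6, with invariant factors (1,1,1,1,1,1).

Boundary ∂_3: C_3 → C_2 sends each 3-simplex σ to the alternating sum Σ_i (−1)^i (σ with its i-th vertex removed). For instance
  ∂[1,2,3,4] = [2,3,4] − [1,3,4] + [1,2,4] − [1,2,3],
  ∂[0,1,2,3] = [1,2,3] − [0,2,3] + [0,1,3] − [0,1,2].
The resulting 10×5 matrix has rank 4, and its Smith normal form has invariant factors (1,1,1,1).

Computing H_k = (kernel of ∂_k) / (image of ∂_{k+1}):

  H_0: rank C_0 − rank ∂_1 = 5 − 4 = 1, and the invariant factors of ∂_1 are all 1, so H_0 = Z.
  H_1: rank ker ∂_1 − rank ∂_2 = (10 − 4) − 6 = 0, and the invariant factors of ∂_2 are all 1, so H_1 = 0.
  H_2: rank ker ∂_2 − rank ∂_3 = (10 − 6) − 4 = 0, and the invariant factors of ∂_3 are all 1, so H_2 = 0.
  H_3: rank ker ∂_3 − rank ∂_4 = (5 − 4) − 0 = 1, and there is no ∂_4, so H_3 = Z.

As a check, the Euler characteristic is 5 − 10 + 10 − 5 = 0, which agrees with 1 − 0 + 0 − 1 = 0.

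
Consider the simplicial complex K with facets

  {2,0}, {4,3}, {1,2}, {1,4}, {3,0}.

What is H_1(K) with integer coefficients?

H_1 = Z.

Fix the vertex order 0 < 1 < 2 < 3 < 4 and write every simplex with vertices in increasing order. Then dim K = 1 and the simplices of K are:

  0-simplices (5): [0], [1], [2], [3], [4]
  1-simplices (5): [0,2], [0,3], [1,2], [1,4], [3,4]

Hence C_0 ≅ Z^5, C_1 ≅ Z^5.

Boundary ∂_1: C_1 → C_0 maps an edge to its endpoints' difference, ∂[p,q] = q − p.
This gives a 5×5 integer matrix of rank 4; reducing to Smith normal form yields diagonal entries (1,1,1,1).

Computing H_k = (kernel of ∂_k) / (image of ∂_{k+1}):

  H_1: rank ker ∂_1 − rank ∂_2 = (5 − 4) − 0 = 1, and there is no ∂_2, so H_1 ≅ Z.

(K is a triangulation of the circle S^1.)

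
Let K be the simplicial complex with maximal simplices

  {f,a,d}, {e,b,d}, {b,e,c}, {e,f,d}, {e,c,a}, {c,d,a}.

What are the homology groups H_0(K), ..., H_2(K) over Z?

Take the total order a < b < c < d < e < f on the vertex set. Then K (dimension 2) consists of the simplices:

  0-simplices (6): a, b, c, d, e, f
  1-simplices (12): ac, ad, ae, af, bc, bd, be, cd, ce, de, df, ef
  2-simplices (6): acd, ace, adf, bce, bde, def

so the chain groups are C_0 ≅ Z^6, C_1 ≅ Z^12, C_2 ≅ Z^6.

The boundary map ∂_1: C_1 → C_0 is given by ∂[p,q] = [q] − [p]. For instance
  ∂ae = e − a.
This gives a 6×12 integer matrix of rank 5; reducing to Smith normal form yields diagonal entries (1,1,1,1,1).

∂_2: C_2 → C_1 maps a triangle to the signed sum of its edges. For instance
  ∂bde = de − be + bd,
  ∂bce = ce − be + bc.
As a 12×6 matrix over Z this has rank 6, with invariant factors (1,1,1,1,1,1).

From H_k ≅ ker(∂_k) / im(∂_{k+1}) we obtain:

  H_0: rank C_0 − rank ∂_1 = 6 − 5 = 1, and the invariant factors of ∂_1 are all 1, so H_0 = Z.
  H_1: rank ker ∂_1 − rank ∂_2 = (12 − 5) − 6 = 1, and the invariant factors of ∂_2 are all 1, so H_1 = Z.
  H_2: rank ker ∂_2 − rank ∂_3 = (6 − 6) − 0 = 0, and there is no ∂_3, so H_2 = 0.

H_0 = Z,  H_1 = Z,  H_2 = 0.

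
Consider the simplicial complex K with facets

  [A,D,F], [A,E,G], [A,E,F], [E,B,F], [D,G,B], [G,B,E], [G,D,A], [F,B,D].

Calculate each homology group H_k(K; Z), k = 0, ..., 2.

Fix the vertex order A < B < D < E < F < G and write every simplex with vertices in increasing order. Then dim K = 2 and the simplices of K are:

  0-simplices (6): A, B, D, E, F, G
  1-simplices (12): AD, AE, AF, AG, BD, BE, BF, BG, DF, DG, EF, EG
  2-simplices (8): ADF, ADG, AEF, AEG, BDF, BDG, BEF, BEG

giving chain groups C_0 ≅ Z^6, C_1 ≅ Z^12, C_2 ≅ Z^8.

The boundary map ∂_1: C_1 → C_0 is given by ∂[p,q] = [q] − [p]. For instance
  ∂DG = G − D.
This gives a 6×12 integer matrix of rank 5; reducing to Smith normal form yields diagonal entries (1,1,1,1,1).

Boundary ∂_2: C_2 → C_1 acts by ∂[p,q,r] = [q,r] − [p,r] + [p,q]. For instance
  ∂BEF = EF − BF + BE,
  ∂BDF = DF − BF + BD.
The resulting 12×8 matrix has rank 7, and its Smith normal form has invariant factors (1,1,1,1,1,1,1).

From H_k ≅ ker(∂_k) / im(∂_{k+1}) we obtain:

  H_0: rank C_0 − rank ∂_1 = 6 − 5 = 1, and the invariant factors of ∂_1 are all 1, so H_0 = Z.
  H_1: rank ker ∂_1 − rank ∂_2 = (12 − 5) − 7 = 0, and the invariant factors of ∂_2 are all 1, so H_1 = 0.
  H_2: rank ker ∂_2 − rank ∂_3 = (8 − 7) − 0 = 1, and there is no ∂_3, so H_2 = Z.

H_0 ≅ Z,  H_1 = 0,  H_2 ≅ Z.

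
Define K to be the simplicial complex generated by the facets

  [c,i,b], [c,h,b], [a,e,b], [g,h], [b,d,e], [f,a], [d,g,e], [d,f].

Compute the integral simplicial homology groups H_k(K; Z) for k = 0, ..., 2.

H_0 = Z,  H_1 = Z^2,  H_2 = 0.

Take the total order a < b < c < d < e < f < g < h < i on the vertex set. Then K (dimension 2) consists of the simplices:

  0-simplices (9): a, b, c, d, e, f, g, h, i
  1-simplices (15): ab, ae, af, bc, bd, be, bh, bi, ch, ci, de, df, dg, eg, gh
  2-simplices (5): abe, bch, bci, bde, deg

giving chain groups C_0 ≅ Z^9, C_1 ≅ Z^15, C_2 ≅ Z^5.

The boundary map ∂_1: C_1 → C_0 sends each edge [p,q] (with p < q) to q − p.
The 9×15 boundary matrix has rank 8 and Smith normal form diag(1,1,1,1,1,1,1,1).

Boundary ∂_2: C_2 → C_1 sends each 2-simplex [p,q,r] to [q,r] − [p,r] + [p,q]. For instance
  ∂bde = de − be + bd,
  ∂bci = ci − bi + bc.
The resulting 15×5 matrix has rank 5, and its Smith normal form has invariant factors (1,1,1,1,1).

From H_k ≅ ker(∂_k) / im(∂_{k+1}) we obtain:

  H_0: rank C_0 − rank ∂_1 = 9 − 8 = 1, and the invariant factors of ∂_1 are all 1, so H_0 = Z.
  H_1: rank ker ∂_1 − rank ∂_2 = (15 − 8) − 5 = 2, and the invariant factors of ∂_2 are all 1, so H_1 = Z^2.
  H_2: rank ker ∂_2 − rank ∂_3 = (5 − 5) − 0 = 0, and there is no ∂_3, so H_2 = 0.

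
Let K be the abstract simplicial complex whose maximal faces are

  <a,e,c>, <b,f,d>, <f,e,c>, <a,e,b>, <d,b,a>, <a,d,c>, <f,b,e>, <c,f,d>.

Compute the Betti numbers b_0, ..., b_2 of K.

b_0 = 1, b_1 = 0, b_2 = 1.

Order the vertices as a < b < c < d < e < f. Listing each simplex with vertices in this order, K has dimension 2 with simplices:

  0-simplices (6): a, b, c, d, e, f
  1-simplices (12): ab, ac, ad, ae, bd, be, bf, cd, ce, cf, df, ef
  2-simplices (8): abd, abe, acd, ace, bdf, bef, cdf, cef

giving chain groups C_0 ≅ Z^6, C_1 ≅ Z^12, C_2 ≅ Z^8.

The boundary map ∂_1: C_1 → C_0 sends each edge [p,q] (with p < q) to q − p. For instance
  ∂ac = c − a.
The resulting 6×12 matrix has rank 5, and its Smith normal form has invariant factors (1,1,1,1,1).

The boundary map ∂_2: C_2 → C_1 sends each 2-simplex [p,q,r] to [q,r] − [p,r] + [p,q]. For instance
  ∂abd = bd − ad + ab,
  ∂abe = be − ae + ab.
The 12×8 boundary matrix has rank 7 and Smith normal form diag(1,1,1,1,1,1,1).

Now H_k = ker ∂_k / im ∂_{k+1}, so:

  H_0: rank C_0 − rank ∂_1 = 6 − 5 = 1, and the invariant factors of ∂_1 are all 1, so H_0 = Z.
  H_1: rank ker ∂_1 − rank ∂_2 = (12 − 5) − 7 = 0, and the invariant factors of ∂_2 are all 1, so H_1 = 0.
  H_2: rank ker ∂_2 − rank ∂_3 = (8 − 7) − 0 = 1, and there is no ∂_3, so H_2 = Z.

Hence the Betti numbers are b_0 = 1, b_1 = 0, b_2 = 1.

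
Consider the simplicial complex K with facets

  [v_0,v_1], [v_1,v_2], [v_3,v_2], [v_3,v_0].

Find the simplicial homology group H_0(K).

Order the vertices as v_0 < v_1 < v_2 < v_3. Listing each simplex with vertices in this order, K has dimension 1 with simplices:

  0-simplices (4): [v_0], [v_1], [v_2], [v_3]
  1-simplices (4): [v_0,v_1], [v_0,v_3], [v_1,v_2], [v_2,v_3]

so the chain groups are C_0 ≅ Z^4, C_1 ≅ Z^4.

Boundary ∂_1: C_1 → C_0 maps an edge to its endpoints' difference, ∂[p,q] = q − p. For instance
  ∂[v_1,v_2] = [v_2] − [v_1].
As a 4×4 matrix over Z this has rank 3, with invariant factors (1,1,1).

From H_k ≅ ker(∂_k) / im(∂_{k+1}) we obtain:

  H_0: rank C_0 − rank ∂_1 = 4 − 3 = 1, and the invariant factors of ∂_1 are all 1, so H_0 ≅ Z.

H_0 ≅ Z.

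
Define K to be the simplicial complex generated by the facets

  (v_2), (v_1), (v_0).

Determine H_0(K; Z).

Take the total order v_0 < v_1 < v_2 on the vertex set. Then K (dimension 0) consists of the simplices:

  0-simplices (3): [v_0], [v_1], [v_2]

giving chain groups C_0 ≅ Z^3.

From H_k ≅ ker(∂_k) / im(∂_{k+1}) we obtain:

  H_0: rank C_0 − rank ∂_1 = 3 − 0 = 3, and there is no ∂_1, so H_0 ≅ Z^3.

H_0 = Z^3.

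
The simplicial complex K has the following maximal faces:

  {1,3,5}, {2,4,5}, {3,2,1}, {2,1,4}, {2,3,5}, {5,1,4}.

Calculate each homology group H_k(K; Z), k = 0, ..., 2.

H_0 = Z,  H_1 = 0,  H_2 = Z.

Order the vertices as 1 < 2 < 3 < 4 < 5. Listing each simplex with vertices in this order, K has dimension 2 with simplices:

  0-simplices (5): [1], [2], [3], [4], [5]
  1-simplices (9): [1,2], [1,3], [1,4], [1,5], [2,3], [2,4], [2,5], [3,5], [4,5]
  2-simplices (6): [1,2,3], [1,2,4], [1,3,5], [1,4,5], [2,3,5], [2,4,5]

giving chain groups C_0 ≅ Z^5, C_1 ≅ Z^9, C_2 ≅ Z^6.

The boundary map ∂_1: C_1 → C_0 maps an edge to its endpoints' difference, ∂[p,q] = q − p. For instance
  ∂[1,2] = [2] − [1].
The 5×9 boundary matrix has rank 4 and Smith normal form diag(1,1,1,1).

∂_2: C_2 → C_1 acts by ∂[p,q,r] = [q,r] − [p,r] + [p,q]. For instance
  ∂[1,2,4] = [2,4] − [1,4] + [1,2],
  ∂[1,3,5] = [3,5] − [1,5] + [1,3].
This gives a 9×6 integer matrix of rank 5; reducing to Smith normal form yields diagonal entries (1,1,1,1,1).

From H_k ≅ ker(∂_k) / im(∂_{k+1}) we obtain:

  H_0: rank C_0 − rank ∂_1 = 5 − 4 = 1, and the invariant factors of ∂_1 are all 1, so H_0 = Z.
  H_1: rank ker ∂_1 − rank ∂_2 = (9 − 4) − 5 = 0, and the invariant factors of ∂_2 are all 1, so H_1 = 0.
  H_2: rank ker ∂_2 − rank ∂_3 = (6 − 5) − 0 = 1, and there is no ∂_3, so H_2 = Z.

As a check, the Euler characteristic is 5 − 9 + 6 = 2, which agrees with 1 − 0 + 1 = 2.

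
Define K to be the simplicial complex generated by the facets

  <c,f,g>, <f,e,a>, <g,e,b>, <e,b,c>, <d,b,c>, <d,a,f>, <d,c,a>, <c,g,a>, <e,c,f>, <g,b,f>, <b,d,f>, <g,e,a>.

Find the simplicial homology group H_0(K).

H_0 ≅ Z.

Fix the vertex order a < b < c < d < e < f < g and write every simplex with vertices in increasing order. Then dim K = 2 and the simplices of K are:

  0-simplices (7): a, b, c, d, e, f, g
  1-simplices (18): ac, ad, ae, af, ag, bc, bd, be, bf, bg, cd, ce, cf, cg, df, ef, eg, fg
  2-simplices (12): acd, acg, adf, aef, aeg, bcd, bce, bdf, beg, bfg, cef, cfg

so the chain groups are C_0 ≅ Z^7, C_1 ≅ Z^18, C_2 ≅ Z^12.

Boundary ∂_1: C_1 → C_0 maps an edge to its endpoints' difference, ∂[p,q] = q − p.
As a 7×18 matrix over Z this has rank 6, with invariant factors (1,1,1,1,1,1).

∂_2: C_2 → C_1 sends each 2-simplex [p,q,r] to [q,r] − [p,r] + [p,q]. For instance
  ∂cef = ef − cf + ce,
  ∂bcd = cd − bd + bc.
As a 18×12 matrix over Z this has rank 12, with invariant factors (1,1,1,1,1,1,1,1,1,1,1,2).

Reading off H_k = ker ∂_k / im ∂_{k+1}:

  H_0: rank C_0 − rank ∂_1 = 7 − 6 = 1, and the invariant factors of ∂_1 are all 1, so H_0 ≅ Z.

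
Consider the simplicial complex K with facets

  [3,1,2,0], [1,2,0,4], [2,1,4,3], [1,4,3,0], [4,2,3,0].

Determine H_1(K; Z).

Take the total order 0 < 1 < 2 < 3 < 4 on the vertex set. Then K (dimension 3) consists of the simplices:

  0-simplices (5): [0], [1], [2], [3], [4]
  1-simplices (10): [0,1], [0,2], [0,3], [0,4], [1,2], [1,3], [1,4], [2,3], [2,4], [3,4]
  2-simplices (10): [0,1,2], [0,1,3], [0,1,4], [0,2,3], [0,2,4], [0,3,4], [1,2,3], [1,2,4], [1,3,4], [2,3,4]
  3-simplices (5): [0,1,2,3], [0,1,2,4], [0,1,3,4], [0,2,3,4], [1,2,3,4]

so the chain groups are C_0 ≅ Z^5, C_1 ≅ Z^10, C_2 ≅ Z^10, C_3 ≅ Z^5.

∂_1: C_1 → C_0 is given by ∂[p,q] = [q] − [p]. For instance
  ∂[2,4] = [4] − [2].
The 5×10 boundary matrix has rank 4 and Smith normal form diag(1,1,1,1).

Boundary ∂_2: C_2 → C_1 maps a triangle to the signed sum of its edges. For instance
  ∂[0,1,2] = [1,2] − [0,2] + [0,1],
  ∂[0,3,4] = [3,4] − [0,4] + [0,3].
The resulting 10×10 matrix has rank 6, and its Smith normal form has invariant factors (1,1,1,1,1,1).

Boundary ∂_3: C_3 → C_2 sends each 3-simplex σ to the alternating sum Σ_i (−1)^i (σ with its i-th vertex removed). For instance
  ∂[0,1,2,4] = [1,2,4] − [0,2,4] + [0,1,4] − [0,1,2],
  ∂[1,2,3,4] = [2,3,4] − [1,3,4] + [1,2,4] − [1,2,3].
As a 10×5 matrix over Z this has rank 4, with invariant factors (1,1,1,1).

Computing H_k = (kernel of ∂_k) / (image of ∂_{k+1}):

  H_1: rank ker ∂_1 − rank ∂_2 = (10 − 4) − 6 = 0, and the invariant factors of ∂_2 are all 1, so H_1 ≅ 0.

(K is a triangulation of the 3-sphere S^3.)

H_1 = 0.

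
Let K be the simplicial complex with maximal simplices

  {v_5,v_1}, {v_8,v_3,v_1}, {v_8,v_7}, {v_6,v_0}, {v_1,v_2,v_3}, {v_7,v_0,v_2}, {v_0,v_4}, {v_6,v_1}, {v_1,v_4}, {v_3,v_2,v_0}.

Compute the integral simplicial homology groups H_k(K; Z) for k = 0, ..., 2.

Fix the vertex order v_0 < v_1 < v_2 < v_3 < v_4 < v_5 < v_6 < v_7 < v_8 and write every simplex with vertices in increasing order. Then dim K = 2 and the simplices of K are:

  0-simplices (9): [v_0], [v_1], [v_2], [v_3], [v_4], [v_5], [v_6], [v_7], [v_8]
  1-simplices (15): (15 of them)
  2-simplices (4): [v_0,v_2,v_3], [v_0,v_2,v_7], [v_1,v_2,v_3], [v_1,v_3,v_8]

giving chain groups C_0 ≅ Z^9, C_1 ≅ Z^15, C_2 ≅ Z^4.

The boundary map ∂_1: C_1 → C_0 maps an edge to its endpoints' difference, ∂[p,q] = q − p. For instance
  ∂[v_1,v_3] = [v_3] − [v_1].
This gives a 9×15 integer matrix of rank 8; reducing to Smith normal form yields diagonal entries (1,1,1,1,1,1,1,1).

∂_2: C_2 → C_1 sends each 2-simplex [p,q,r] to [q,r] − [p,r] + [p,q]. For instance
  ∂[v_1,v_3,v_8] = [v_3,v_8] − [v_1,v_8] + [v_1,v_3],
  ∂[v_0,v_2,v_3] = [v_2,v_3] − [v_0,v_3] + [v_0,v_2].
The 15×4 boundary matrix has rank 4 and Smith normal form diag(1,1,1,1).

From H_k ≅ ker(∂_k) / im(∂_{k+1}) we obtain:

  H_0: rank C_0 − rank ∂_1 = 9 − 8 = 1, and the invariant factors of ∂_1 are all 1, so H_0 = Z.
  H_1: rank ker ∂_1 − rank ∂_2 = (15 − 8) − 4 = 3, and the invariant factors of ∂_2 are all 1, so H_1 = Z^3.
  H_2: rank ker ∂_2 − rank ∂_3 = (4 − 4) − 0 = 0, and there is no ∂_3, so H_2 = 0.

As a check, the Euler characteristic is 9 − 15 + 4 = -2, which agrees with 1 − 3 + 0 = -2.

H_0 ≅ Z,  H_1 ≅ Z^3,  H_2 = 0.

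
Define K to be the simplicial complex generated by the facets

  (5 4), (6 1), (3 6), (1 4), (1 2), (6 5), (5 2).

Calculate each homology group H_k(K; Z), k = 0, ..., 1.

Fix the vertex order 1 < 2 < 3 < 4 < 5 < 6 and write every simplex with vertices in increasing order. Then dim K = 1 and the simplices of K are:

  0-simplices (6): [1], [2], [3], [4], [5], [6]
  1-simplices (7): [1,2], [1,4], [1,6], [2,5], [3,6], [4,5], [5,6]

giving chain groups C_0 ≅ Z^6, C_1 ≅ Z^7.

The boundary map ∂_1: C_1 → C_0 is given by ∂[p,q] = [q] − [p].
The 6×7 boundary matrix has rank 5 and Smith normal form diag(1,1,1,1,1).

Reading off H_k = ker ∂_k / im ∂_{k+1}:

  H_0: rank C_0 − rank ∂_1 = 6 − 5 = 1, and the invariant factors of ∂_1 are all 1, so H_0 = Z.
  H_1: rank ker ∂_1 − rank ∂_2 = (7 − 5) − 0 = 2, and there is no ∂_2, so H_1 = Z^2.

H_0 ≅ Z,  H_1 ≅ Z^2.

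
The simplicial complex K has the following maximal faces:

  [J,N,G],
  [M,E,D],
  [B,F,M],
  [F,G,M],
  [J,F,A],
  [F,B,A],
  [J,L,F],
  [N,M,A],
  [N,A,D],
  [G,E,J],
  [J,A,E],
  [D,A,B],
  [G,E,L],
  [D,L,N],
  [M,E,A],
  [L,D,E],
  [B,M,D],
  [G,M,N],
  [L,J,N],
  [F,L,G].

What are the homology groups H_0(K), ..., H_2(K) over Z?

H_0 = Z,  H_1 = Z ⊕ Z/2,  H_2 = 0.

K has 10 vertices, 30 edges, 20 triangles.
rank ∂_0 = 0, rank ∂_1 = 9 ⇒ b_0 = 10 − 0 − 9 = 1; all invariant factors of ∂_1 are 1 so no torsion. So H_0 = Z.
rank ∂_1 = 9, rank ∂_2 = 20 ⇒ b_1 = 30 − 9 − 20 = 1; ∂_2 has invariant factor(s) [2] giving torsion. So H_1 = Z ⊕ Z/2.
rank ∂_2 = 20, rank ∂_3 = 0 ⇒ b_2 = 20 − 20 − 0 = 0. So H_2 = 0.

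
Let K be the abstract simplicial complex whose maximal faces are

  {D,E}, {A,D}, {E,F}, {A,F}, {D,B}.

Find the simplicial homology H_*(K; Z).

H_0 = Z,  H_1 = Z.

Order the vertices as A < B < D < E < F. Listing each simplex with vertices in this order, K has dimension 1 with simplices:

  0-simplices (5): A, B, D, E, F
  1-simplices (5): AD, AF, BD, DE, EF

giving chain groups C_0 ≅ Z^5, C_1 ≅ Z^5.

∂_1: C_1 → C_0 sends each edge [p,q] (with p < q) to q − p.
The resulting 5×5 matrix has rank 4, and its Smith normal form has invariant factors (1,1,1,1).

From H_k ≅ ker(∂_k) / im(∂_{k+1}) we obtain:

  H_0: rank C_0 − rank ∂_1 = 5 − 4 = 1, and the invariant factors of ∂_1 are all 1, so H_0 = Z.
  H_1: rank ker ∂_1 − rank ∂_2 = (5 − 4) − 0 = 1, and there is no ∂_2, so H_1 = Z.

As a check, the Euler characteristic is 5 − 5 = 0, which agrees with 1 − 1 = 0.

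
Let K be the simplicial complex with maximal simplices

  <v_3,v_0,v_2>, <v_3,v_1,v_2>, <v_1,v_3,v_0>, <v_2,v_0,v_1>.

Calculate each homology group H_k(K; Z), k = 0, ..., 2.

H_0 = Z,  H_1 = 0,  H_2 = Z.

Fix the vertex order v_0 < v_1 < v_2 < v_3 and write every simplex with vertices in increasing order. Then dim K = 2 and the simplices of K are:

  0-simplices (4): [v_0], [v_1], [v_2], [v_3]
  1-simplices (6): [v_0,v_1], [v_0,v_2], [v_0,v_3], [v_1,v_2], [v_1,v_3], [v_2,v_3]
  2-simplices (4): [v_0,v_1,v_2], [v_0,v_1,v_3], [v_0,v_2,v_3], [v_1,v_2,v_3]

giving chain groups C_0 ≅ Z^4, C_1 ≅ Z^6, C_2 ≅ Z^4.

∂_1: C_1 → C_0 is given by ∂[p,q] = [q] − [p]. For instance
  ∂[v_0,v_3] = [v_3] − [v_0].
The 4×6 boundary matrix has rank 3 and Smith normal form diag(1,1,1).

The boundary map ∂_2: C_2 → C_1 maps a triangle to the signed sum of its edges. For instance
  ∂[v_0,v_2,v_3] = [v_2,v_3] − [v_0,v_3] + [v_0,v_2],
  ∂[v_1,v_2,v_3] = [v_2,v_3] − [v_1,v_3] + [v_1,v_2].
This gives a 6×4 integer matrix of rank 3; reducing to Smith normal form yields diagonal entries (1,1,1).

Reading off H_k = ker ∂_k / im ∂_{k+1}:

  H_0: rank C_0 − rank ∂_1 = 4 − 3 = 1, and the invariant factors of ∂_1 are all 1, so H_0 = Z.
  H_1: rank ker ∂_1 − rank ∂_2 = (6 − 3) − 3 = 0, and the invariant factors of ∂_2 are all 1, so H_1 = 0.
  H_2: rank ker ∂_2 − rank ∂_3 = (4 − 3) − 0 = 1, and there is no ∂_3, so H_2 = Z.

As a check, the Euler characteristic is 4 − 6 + 4 = 2, which agrees with 1 − 0 + 1 = 2.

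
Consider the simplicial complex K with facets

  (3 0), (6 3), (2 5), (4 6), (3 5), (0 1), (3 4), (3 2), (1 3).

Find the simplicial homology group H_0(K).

H_0 = Z.

Fix the vertex order 0 < 1 < 2 < 3 < 4 < 5 < 6 and write every simplex with vertices in increasing order. Then dim K = 1 and the simplices of K are:

  0-simplices (7): [0], [1], [2], [3], [4], [5], [6]
  1-simplices (9): [0,1], [0,3], [1,3], [2,3], [2,5], [3,4], [3,5], [3,6], [4,6]

Hence C_0 ≅ Z^7, C_1 ≅ Z^9.

The boundary map ∂_1: C_1 → C_0 is given by ∂[p,q] = [q] − [p].
This gives a 7×9 integer matrix of rank 6; reducing to Smith normal form yields diagonal entries (1,1,1,1,1,1).

Reading off H_k = ker ∂_k / im ∂_{k+1}:

  H_0: rank C_0 − rank ∂_1 = 7 − 6 = 1, and the invariant factors of ∂_1 are all 1, so H_0 ≅ Z.

(K is a triangulation of a wedge of 3 circles.)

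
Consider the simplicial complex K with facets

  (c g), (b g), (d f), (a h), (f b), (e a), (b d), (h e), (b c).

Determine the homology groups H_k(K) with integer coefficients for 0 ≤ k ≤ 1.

H_0 = Z^2,  H_1 = Z^3.

Order the vertices as a < b < c < d < e < f < g < h. Listing each simplex with vertices in this order, K has dimension 1 with simplices:

  0-simplices (8): a, b, c, d, e, f, g, h
  1-simplices (9): ae, ah, bc, bd, bf, bg, cg, df, eh

giving chain groups C_0 ≅ Z^8, C_1 ≅ Z^9.

Boundary ∂_1: C_1 → C_0 is given by ∂[p,q] = [q] − [p].
The resulting 8×9 matrix has rank 6, and its Smith normal form has invariant factors (1,1,1,1,1,1).

From H_k ≅ ker(∂_k) / im(∂_{k+1}) we obtain:

  H_0: rank C_0 − rank ∂_1 = 8 − 6 = 2, and the invariant factors of ∂_1 are all 1, so H_0 ≅ Z^2.
  H_1: rank ker ∂_1 − rank ∂_2 = (9 − 6) − 0 = 3, and there is no ∂_2, so H_1 ≅ Z^3.

As a check, the Euler characteristic is 8 − 9 = -1, which agrees with 2 − 3 = -1.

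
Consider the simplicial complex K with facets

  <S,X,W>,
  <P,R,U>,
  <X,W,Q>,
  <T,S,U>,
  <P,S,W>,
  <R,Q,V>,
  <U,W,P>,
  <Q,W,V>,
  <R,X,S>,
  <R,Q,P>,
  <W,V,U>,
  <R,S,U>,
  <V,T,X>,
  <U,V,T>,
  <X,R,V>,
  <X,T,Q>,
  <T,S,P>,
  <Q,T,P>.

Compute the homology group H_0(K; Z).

Order the vertices as P < Q < R < S < T < U < V < W < X. Listing each simplex with vertices in this order, K has dimension 2 with simplices:

  0-simplices (9): P, Q, R, S, T, U, V, W, X
  1-simplices (27): PQ, PR, PS, PT, PU, PW, QR, QT, QV, QW, QX, RS, RU, RV, RX, ST, SU, SW, SX, TU, TV, TX, UV, UW, VW, VX, WX
  2-simplices (18): PQR, PQT, PRU, PST, PSW, PUW, QRV, QTX, QVW, QWX, RSU, RSX, RVX, STU, SWX, TUV, TVX, UVW

Hence C_0 ≅ Z^9, C_1 ≅ Z^27, C_2 ≅ Z^18.

The boundary map ∂_1: C_1 → C_0 is given by ∂[p,q] = [q] − [p]. For instance
  ∂UW = W − U.
The resulting 9×27 matrix has rank 8, and its Smith normal form has invariant factors (1,1,1,1,1,1,1,1).

The boundary map ∂_2: C_2 → C_1 acts by ∂[p,q,r] = [q,r] − [p,r] + [p,q]. For instance
  ∂QWX = WX − QX + QW,
  ∂PRU = RU − PU + PR.
As a 27×18 matrix over Z this has rank 18, with invariant factors (1,1,1,1,1,1,1,1,1,1,1,1,1,1,1,1,1,2).

Computing H_k = (kernel of ∂_k) / (image of ∂_{k+1}):

  H_0: rank C_0 − rank ∂_1 = 9 − 8 = 1, and the invariant factors of ∂_1 are all 1, so H_0 = Z.

(K is a triangulation of the Klein bottle.)

H_0 = Z.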